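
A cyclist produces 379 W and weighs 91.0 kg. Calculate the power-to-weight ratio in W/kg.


P/W = power / mass
= 379 / 91.0
= 4.165 W/kg

4.165 W/kg


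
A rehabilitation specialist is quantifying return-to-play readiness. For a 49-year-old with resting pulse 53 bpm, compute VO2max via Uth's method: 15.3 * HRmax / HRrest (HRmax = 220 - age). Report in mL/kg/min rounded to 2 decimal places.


Step 1: HRmax = 220 - 49 = 171 bpm
Step 2: Ratio = 171 / 53 = 3.2264
Step 3: VO2max = 15.3 * 3.2264 = 49.36 mL/kg/min

49.36 mL/kg/min


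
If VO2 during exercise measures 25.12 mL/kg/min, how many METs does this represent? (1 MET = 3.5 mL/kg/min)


METs = VO2 / 3.5 = 25.12 / 3.5 = 7.18

7.18 METs


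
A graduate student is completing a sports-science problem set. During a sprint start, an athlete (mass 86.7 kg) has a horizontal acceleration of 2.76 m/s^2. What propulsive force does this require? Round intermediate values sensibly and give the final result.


Propulsive force = mass * acceleration
= 86.7 kg * 2.76 m/s^2
= 239.29 N

239.29 N


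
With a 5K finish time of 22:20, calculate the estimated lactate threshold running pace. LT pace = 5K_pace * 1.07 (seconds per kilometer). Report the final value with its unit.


Race duration = 1340 s for 5 km
Average pace = 1340 / 5 = 268.0 s/km
LT pace = 268.0 * 1.07
= 286.76 s/km

286.76 s/km


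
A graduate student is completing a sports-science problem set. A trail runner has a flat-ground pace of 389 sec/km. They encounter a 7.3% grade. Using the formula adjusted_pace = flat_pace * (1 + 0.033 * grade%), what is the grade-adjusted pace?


Grade factor = 1 + 0.033 * 7.3 = 1.2409
Adjusted = 389 * 1.2409 = 482.71 sec/km

482.71 s/km


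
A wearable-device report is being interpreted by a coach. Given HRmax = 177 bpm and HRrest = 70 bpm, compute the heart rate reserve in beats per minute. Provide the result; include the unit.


Heart rate reserve = maximum HR minus resting HR
HRR = 177 - 70 = 107 bpm

107 bpm


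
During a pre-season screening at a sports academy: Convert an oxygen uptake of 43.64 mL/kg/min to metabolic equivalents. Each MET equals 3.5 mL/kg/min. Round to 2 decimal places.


One MET = 3.5 mL/kg/min
Number of METs = 43.64 / 3.5
= 12.47 METs

12.47 METs


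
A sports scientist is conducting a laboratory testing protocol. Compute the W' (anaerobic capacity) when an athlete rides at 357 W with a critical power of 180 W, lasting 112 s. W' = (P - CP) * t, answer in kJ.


Above-CP power = 177 W
Duration = 112 s
W' = 177 * 112 = 19824 J
Convert: 19824 / 1000 = 19.824 kJ

19.824 kJ


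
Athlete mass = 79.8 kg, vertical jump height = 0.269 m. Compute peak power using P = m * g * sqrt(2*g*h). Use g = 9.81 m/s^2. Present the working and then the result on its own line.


sqrt(2 * 9.81 * 0.269) = sqrt(5.27778) = 2.297342 m/s
P = 79.8 * 9.81 * 2.297342
= 1798.45 W

1798.45 W


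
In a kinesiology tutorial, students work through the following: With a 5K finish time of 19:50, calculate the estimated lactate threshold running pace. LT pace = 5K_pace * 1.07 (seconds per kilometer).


Race duration = 1190 s for 5 km
Average pace = 1190 / 5 = 238.0 s/km
LT pace = 238.0 * 1.07
= 254.66 s/km

254.66 s/km


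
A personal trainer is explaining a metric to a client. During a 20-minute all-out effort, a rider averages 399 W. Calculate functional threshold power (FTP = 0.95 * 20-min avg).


FTP = 0.95 * 399
= 379.05 W

379.05 W


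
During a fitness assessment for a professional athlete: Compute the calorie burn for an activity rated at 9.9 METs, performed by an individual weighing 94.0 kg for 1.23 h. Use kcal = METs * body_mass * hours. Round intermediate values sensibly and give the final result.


Product of METs and mass = 9.9 * 94.0 = 930.6
Total kcal = 930.6 * 1.23 = 1144.64 kcal

1144.64 kcal


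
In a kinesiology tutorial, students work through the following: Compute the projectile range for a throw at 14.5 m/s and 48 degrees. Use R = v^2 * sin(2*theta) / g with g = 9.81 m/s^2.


Two times the angle = 96 degrees
sin(96) = 0.994522
R = 210.25 * 0.994522 / 9.81 = 21.315 m

21.315 m


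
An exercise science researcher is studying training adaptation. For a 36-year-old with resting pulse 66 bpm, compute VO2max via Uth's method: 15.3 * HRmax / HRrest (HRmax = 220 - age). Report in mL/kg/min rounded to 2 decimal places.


Step 1: HRmax = 220 - 36 = 184 bpm
Step 2: Ratio = 184 / 66 = 2.7879
Step 3: VO2max = 15.3 * 2.7879 = 42.65 mL/kg/min

42.65 mL/kg/min


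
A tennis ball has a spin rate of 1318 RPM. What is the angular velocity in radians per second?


Convert RPM to rad/s: multiply by 2*pi and divide by 60
omega = 1318 * 2 * pi / 60
= 138.021 rad/s

138.021 rad/s


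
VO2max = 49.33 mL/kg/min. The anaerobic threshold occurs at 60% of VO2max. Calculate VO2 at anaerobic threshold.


AT fraction = 60 / 100 = 0.6
AT VO2 = 49.33 * 0.6
= 29.6 mL/kg/min

29.6 mL/kg/min


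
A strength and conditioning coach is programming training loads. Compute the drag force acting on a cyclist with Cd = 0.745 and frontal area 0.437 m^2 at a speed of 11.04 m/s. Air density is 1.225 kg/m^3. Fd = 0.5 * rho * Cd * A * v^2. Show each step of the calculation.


Step 1: v^2 = 121.8816
Step 2: Fd = 0.5 * 1.225 * 0.745 * 0.437 * 121.8816
= 24.304 N

24.304 N


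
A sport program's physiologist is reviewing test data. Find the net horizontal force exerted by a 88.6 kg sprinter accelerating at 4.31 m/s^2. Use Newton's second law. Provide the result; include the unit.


Newton's second law: F = m * a
F = 88.6 * 4.31 = 381.87 N

381.87 N


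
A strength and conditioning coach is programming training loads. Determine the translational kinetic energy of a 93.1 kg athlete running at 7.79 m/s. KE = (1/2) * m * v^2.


KE = 0.5 * m * v^2
= 0.5 * 93.1 * 7.79^2
= 0.5 * 93.1 * 60.6841
= 2824.84 J

2824.84 J


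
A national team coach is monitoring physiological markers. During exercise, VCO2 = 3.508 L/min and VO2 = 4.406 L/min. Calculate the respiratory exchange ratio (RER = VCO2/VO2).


RER = VCO2 / VO2
= 3.508 / 4.406
= 0.7962

0.7962


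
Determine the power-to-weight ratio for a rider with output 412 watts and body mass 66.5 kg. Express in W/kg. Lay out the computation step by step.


P/W = 412 / 66.5 = 6.195 W/kg

6.195 W/kg


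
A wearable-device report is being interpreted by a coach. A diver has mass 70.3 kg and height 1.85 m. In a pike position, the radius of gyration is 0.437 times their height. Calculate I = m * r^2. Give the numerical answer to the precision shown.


r = 0.437 * 1.85 = 0.80845 m
I = m * r^2 = 70.3 * 0.653591 = 45.947 kg*m^2

45.947 kg*m^2


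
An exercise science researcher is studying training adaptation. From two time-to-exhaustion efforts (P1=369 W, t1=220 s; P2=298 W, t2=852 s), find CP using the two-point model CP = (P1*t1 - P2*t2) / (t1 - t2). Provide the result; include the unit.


Work in trial 1 = 81180 J
Work in trial 2 = 253896 J
Delta work = -172716 J
Delta time = -632 s
CP = -172716 / -632 = 273.28 W

273.28 W


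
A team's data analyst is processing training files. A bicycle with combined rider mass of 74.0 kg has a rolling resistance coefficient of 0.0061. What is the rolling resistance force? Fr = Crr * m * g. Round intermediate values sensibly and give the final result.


Fr = 0.0061 * 74.0 * 9.81
= 0.4514 * 9.81
= 4.428 N

4.428 N


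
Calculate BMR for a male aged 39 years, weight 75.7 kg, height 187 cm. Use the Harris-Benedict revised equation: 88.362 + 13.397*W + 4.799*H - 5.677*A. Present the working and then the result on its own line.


Substituting values:
W term = 13.397 * 75.7 = 1014.1529
H term = 4.799 * 187 = 897.413
A term = 5.677 * 39 = 221.403
BMR = 1778.52 kcal/day

1778.52 kcal/day


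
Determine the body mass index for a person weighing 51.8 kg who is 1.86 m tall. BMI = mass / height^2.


BMI = mass / height^2
= 51.8 / 1.86^2
= 51.8 / 3.4596
= 14.97 kg/m^2

14.97 kg/m^2


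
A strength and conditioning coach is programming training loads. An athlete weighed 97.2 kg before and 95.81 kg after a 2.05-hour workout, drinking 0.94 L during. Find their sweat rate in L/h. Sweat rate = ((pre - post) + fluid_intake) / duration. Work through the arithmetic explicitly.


Body mass change = 1.39 kg
Total sweat loss = 1.39 + 0.94 = 2.33 L
Rate = 2.33 / 2.05 = 1.137 L/h

1.137 L/h


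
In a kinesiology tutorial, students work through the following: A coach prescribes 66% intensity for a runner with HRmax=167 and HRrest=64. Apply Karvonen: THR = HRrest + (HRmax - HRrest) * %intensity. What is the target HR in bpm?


Heart rate reserve = 167 - 64 = 103
Intensity fraction = 66 / 100 = 0.66
THR = 64 + 103 * 0.66 = 131.98 bpm

131.98 bpm


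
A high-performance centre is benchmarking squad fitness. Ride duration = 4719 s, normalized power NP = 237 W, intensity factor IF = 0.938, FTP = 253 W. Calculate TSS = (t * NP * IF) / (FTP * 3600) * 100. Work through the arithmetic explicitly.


Numerator = 4719 * 237 * 0.938 = 1049062.014
Denominator = 253 * 3600 = 910800
TSS = 1049062.014 / 910800 * 100
= 115.18

115.18 TSS


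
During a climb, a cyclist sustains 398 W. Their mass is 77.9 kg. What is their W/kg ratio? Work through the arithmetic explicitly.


Power-to-weight = 398 W / 77.9 kg
= 5.109 W/kg

5.109 W/kg


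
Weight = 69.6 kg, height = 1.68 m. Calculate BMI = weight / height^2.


height^2 = 1.68^2 = 2.8224
BMI = 69.6 / 2.8224 = 24.66 kg/m^2

24.66 kg/m^2


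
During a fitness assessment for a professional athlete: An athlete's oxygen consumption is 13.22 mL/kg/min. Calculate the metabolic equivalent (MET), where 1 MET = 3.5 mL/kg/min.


MET = VO2 / 3.5
= 13.22 / 3.5
= 3.78 METs

3.78 METs


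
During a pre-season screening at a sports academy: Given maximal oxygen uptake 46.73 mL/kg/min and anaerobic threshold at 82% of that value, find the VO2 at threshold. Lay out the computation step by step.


Percentage as decimal = 0.82
VO2 at AT = 46.73 * 0.82 = 38.32 mL/kg/min

38.32 mL/kg/min


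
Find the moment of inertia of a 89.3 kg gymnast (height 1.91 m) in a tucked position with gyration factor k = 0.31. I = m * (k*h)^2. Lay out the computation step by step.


Radius of gyration = 0.31 * 1.91 = 0.5921 m
I = 89.3 * 0.5921^2
= 89.3 * 0.350582
= 31.307 kg*m^2

31.307 kg*m^2


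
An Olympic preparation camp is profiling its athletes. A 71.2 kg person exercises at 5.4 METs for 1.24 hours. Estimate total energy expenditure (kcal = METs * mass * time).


Energy = METs * mass(kg) * time(h)
= 5.4 * 71.2 * 1.24
= 476.76 kcal

476.76 kcal


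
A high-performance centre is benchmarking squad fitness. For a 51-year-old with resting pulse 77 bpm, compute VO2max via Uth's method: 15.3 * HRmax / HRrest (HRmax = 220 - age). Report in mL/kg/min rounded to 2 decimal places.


Step 1: HRmax = 220 - 51 = 169 bpm
Step 2: Ratio = 169 / 77 = 2.1948
Step 3: VO2max = 15.3 * 2.1948 = 33.58 mL/kg/min

33.58 mL/kg/min


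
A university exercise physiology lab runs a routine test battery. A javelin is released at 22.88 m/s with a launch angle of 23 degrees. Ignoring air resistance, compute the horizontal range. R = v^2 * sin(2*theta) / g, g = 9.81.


Launch speed squared = 523.4944
sin(2 * 23 deg) = 0.71934
Range = 523.4944 * 0.71934 / 9.81
= 38.386 m

38.386 m


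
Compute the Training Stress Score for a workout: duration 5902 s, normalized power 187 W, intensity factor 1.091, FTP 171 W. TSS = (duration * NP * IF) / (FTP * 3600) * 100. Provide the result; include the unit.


Product = 5902 * 187 * 1.091 = 1204108.334
Base = 171 * 3600 = 615600
TSS = 1204108.334 / 615600 * 100 = 195.6

195.6 TSS


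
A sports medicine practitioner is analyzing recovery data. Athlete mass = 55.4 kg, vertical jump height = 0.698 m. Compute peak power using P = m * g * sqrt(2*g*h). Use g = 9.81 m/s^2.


sqrt(2 * 9.81 * 0.698) = sqrt(13.69476) = 3.700643 m/s
P = 55.4 * 9.81 * 3.700643
= 2011.2 W

2011.2 W


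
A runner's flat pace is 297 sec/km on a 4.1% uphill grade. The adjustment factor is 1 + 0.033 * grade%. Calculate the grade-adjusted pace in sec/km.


Factor = 1 + 0.033 * 4.1 = 1.1353
Adjusted pace = 297 * 1.1353
= 337.18 sec/km

337.18 s/km


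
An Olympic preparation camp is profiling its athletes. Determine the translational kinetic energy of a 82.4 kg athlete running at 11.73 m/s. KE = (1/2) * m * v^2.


KE = 0.5 * m * v^2
= 0.5 * 82.4 * 11.73^2
= 0.5 * 82.4 * 137.5929
= 5668.83 J

5668.83 J


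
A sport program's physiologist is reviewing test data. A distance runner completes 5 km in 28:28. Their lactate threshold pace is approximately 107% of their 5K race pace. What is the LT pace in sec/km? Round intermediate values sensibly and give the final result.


Convert to seconds: 28 min 28 s = 1708 s
Pace per km = 1708 / 5 = 341.6 s/km
LT pace = 341.6 * 1.07 = 365.51 s/km

365.51 s/km


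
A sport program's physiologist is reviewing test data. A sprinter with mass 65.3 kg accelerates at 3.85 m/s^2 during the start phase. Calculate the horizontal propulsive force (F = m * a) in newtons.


F = m * a
= 65.3 * 3.85
= 251.41 N

251.41 N


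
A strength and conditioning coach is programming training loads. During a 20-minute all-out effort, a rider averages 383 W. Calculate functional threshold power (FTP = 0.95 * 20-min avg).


FTP = 0.95 * 383
= 363.85 W

363.85 W


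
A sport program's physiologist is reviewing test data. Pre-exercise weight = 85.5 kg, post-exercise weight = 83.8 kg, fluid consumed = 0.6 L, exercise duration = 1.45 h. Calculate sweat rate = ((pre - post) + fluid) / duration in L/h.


Weight loss = 85.5 - 83.8 = 1.7 kg (approx L)
Total sweat = 1.7 + 0.6 = 2.3 L
Sweat rate = 2.3 / 1.45 = 1.586 L/h

1.586 L/h


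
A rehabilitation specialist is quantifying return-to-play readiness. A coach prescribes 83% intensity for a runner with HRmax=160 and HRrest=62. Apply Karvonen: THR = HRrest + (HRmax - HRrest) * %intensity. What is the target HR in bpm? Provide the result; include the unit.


Heart rate reserve = 160 - 62 = 98
Intensity fraction = 83 / 100 = 0.83
THR = 62 + 98 * 0.83 = 143.34 bpm

143.34 bpm


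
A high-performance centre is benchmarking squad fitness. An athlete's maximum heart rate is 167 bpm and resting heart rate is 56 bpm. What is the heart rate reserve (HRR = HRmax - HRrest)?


HRR = HRmax - HRrest
= 167 - 56
= 111 bpm

111 bpm


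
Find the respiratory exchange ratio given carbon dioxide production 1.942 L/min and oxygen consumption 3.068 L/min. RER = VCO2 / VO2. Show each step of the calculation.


VCO2 = 1.942 L/min
VO2 = 3.068 L/min
RER = 1.942 / 3.068 = 0.633

0.633


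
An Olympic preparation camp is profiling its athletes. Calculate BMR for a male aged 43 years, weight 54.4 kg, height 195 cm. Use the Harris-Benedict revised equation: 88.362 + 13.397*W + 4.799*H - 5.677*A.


Substituting values:
W term = 13.397 * 54.4 = 728.7968
H term = 4.799 * 195 = 935.805
A term = 5.677 * 43 = 244.111
BMR = 1508.85 kcal/day

1508.85 kcal/day


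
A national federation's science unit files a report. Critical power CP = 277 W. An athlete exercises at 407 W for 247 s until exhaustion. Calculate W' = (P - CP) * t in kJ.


P - CP = 407 - 277 = 130 W
W' = 130 * 247 = 32110 J
= 32110 / 1000 = 32.11 kJ

32.11 kJ


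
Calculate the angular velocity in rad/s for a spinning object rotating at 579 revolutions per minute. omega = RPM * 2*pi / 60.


omega = RPM * 2*pi / 60
= 579 * 6.28318531 / 60
= 60.633 rad/s

60.633 rad/s


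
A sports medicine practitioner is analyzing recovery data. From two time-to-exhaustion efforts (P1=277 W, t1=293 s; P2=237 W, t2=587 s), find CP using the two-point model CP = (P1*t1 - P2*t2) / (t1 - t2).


Work in trial 1 = 81161 J
Work in trial 2 = 139119 J
Delta work = -57958 J
Delta time = -294 s
CP = -57958 / -294 = 197.14 W

197.14 W


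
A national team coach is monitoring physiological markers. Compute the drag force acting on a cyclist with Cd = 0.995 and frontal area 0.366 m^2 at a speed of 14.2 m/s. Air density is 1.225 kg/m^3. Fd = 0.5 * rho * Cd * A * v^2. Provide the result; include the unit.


Step 1: v^2 = 201.64
Step 2: Fd = 0.5 * 1.225 * 0.995 * 0.366 * 201.64
= 44.977 N

44.977 N


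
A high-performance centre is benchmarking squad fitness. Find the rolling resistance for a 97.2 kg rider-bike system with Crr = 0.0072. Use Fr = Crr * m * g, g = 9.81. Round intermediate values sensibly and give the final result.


m * g = 97.2 * 9.81 = 953.532 N
Fr = 0.0072 * 953.532 = 6.865 N

6.865 N


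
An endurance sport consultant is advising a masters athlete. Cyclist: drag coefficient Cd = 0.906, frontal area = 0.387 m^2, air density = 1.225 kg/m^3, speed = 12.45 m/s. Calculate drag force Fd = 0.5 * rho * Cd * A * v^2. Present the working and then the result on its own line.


v^2 = 12.45^2 = 155.0025
Fd = 0.5 * 1.225 * 0.906 * 0.387 * 155.0025
= 33.288 N

33.288 N


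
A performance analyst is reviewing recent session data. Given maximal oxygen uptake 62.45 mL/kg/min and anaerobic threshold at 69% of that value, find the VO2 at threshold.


Percentage as decimal = 0.69
VO2 at AT = 62.45 * 0.69 = 43.09 mL/kg/min

43.09 mL/kg/min


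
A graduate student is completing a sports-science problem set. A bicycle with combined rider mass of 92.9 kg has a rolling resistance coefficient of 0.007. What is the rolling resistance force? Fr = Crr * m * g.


Fr = 0.007 * 92.9 * 9.81
= 0.6503 * 9.81
= 6.379 N

6.379 N


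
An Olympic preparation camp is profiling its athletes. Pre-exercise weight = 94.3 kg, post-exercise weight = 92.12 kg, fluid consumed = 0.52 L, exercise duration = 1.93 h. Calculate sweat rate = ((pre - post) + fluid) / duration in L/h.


Weight loss = 94.3 - 92.12 = 2.18 kg (approx L)
Total sweat = 2.18 + 0.52 = 2.7 L
Sweat rate = 2.7 / 1.93 = 1.399 L/h

1.399 L/h


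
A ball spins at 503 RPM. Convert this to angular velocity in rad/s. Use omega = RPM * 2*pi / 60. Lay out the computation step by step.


omega = 503 * 2 * pi / 60
= 503 * 6.28318531 / 60
= 3160.442 / 60
= 52.674 rad/s

52.674 rad/s


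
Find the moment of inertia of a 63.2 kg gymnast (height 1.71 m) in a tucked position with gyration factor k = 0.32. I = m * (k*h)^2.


Radius of gyration = 0.32 * 1.71 = 0.5472 m
I = 63.2 * 0.5472^2
= 63.2 * 0.299428
= 18.924 kg*m^2

18.924 kg*m^2


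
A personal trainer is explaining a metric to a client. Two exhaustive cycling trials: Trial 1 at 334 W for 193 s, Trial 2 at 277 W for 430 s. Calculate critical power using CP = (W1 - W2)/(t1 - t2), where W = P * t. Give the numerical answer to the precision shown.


W1 = 334 * 193 = 64462 J
W2 = 277 * 430 = 119110 J
CP = (64462 - 119110) / (193 - 430)
= -54648 / -237
= 230.58 W

230.58 W


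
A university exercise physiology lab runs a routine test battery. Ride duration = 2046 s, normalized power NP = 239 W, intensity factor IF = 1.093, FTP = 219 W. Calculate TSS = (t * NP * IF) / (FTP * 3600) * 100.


Numerator = 2046 * 239 * 1.093 = 534470.442
Denominator = 219 * 3600 = 788400
TSS = 534470.442 / 788400 * 100
= 67.79

67.79 TSS


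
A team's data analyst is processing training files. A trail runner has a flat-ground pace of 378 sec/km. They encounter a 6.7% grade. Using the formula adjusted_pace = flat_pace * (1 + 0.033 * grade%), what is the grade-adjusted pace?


Grade factor = 1 + 0.033 * 6.7 = 1.2211
Adjusted = 378 * 1.2211 = 461.58 sec/km

461.58 s/km


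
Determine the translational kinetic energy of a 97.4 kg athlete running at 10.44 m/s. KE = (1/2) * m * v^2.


KE = 0.5 * m * v^2
= 0.5 * 97.4 * 10.44^2
= 0.5 * 97.4 * 108.9936
= 5307.99 J

5307.99 J


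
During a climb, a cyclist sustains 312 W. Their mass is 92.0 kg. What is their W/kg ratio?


Power-to-weight = 312 W / 92.0 kg
= 3.391 W/kg

3.391 W/kg


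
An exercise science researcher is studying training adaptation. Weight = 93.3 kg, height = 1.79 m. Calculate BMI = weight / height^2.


height^2 = 1.79^2 = 3.2041
BMI = 93.3 / 3.2041 = 29.12 kg/m^2

29.12 kg/m^2


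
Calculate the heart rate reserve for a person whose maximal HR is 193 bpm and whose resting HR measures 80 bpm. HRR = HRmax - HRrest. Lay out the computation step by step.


HRmax = 193 bpm
HRrest = 80 bpm
HRR = 193 - 80 = 113 bpm

113 bpm


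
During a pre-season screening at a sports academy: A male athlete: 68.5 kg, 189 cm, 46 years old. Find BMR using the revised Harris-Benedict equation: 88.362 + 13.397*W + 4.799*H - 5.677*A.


Intercept = 88.362
Weight contribution = 13.397 * 68.5 = 917.6945
Height contribution = 4.799 * 189 = 907.011
Age contribution = 5.677 * 46 = 261.142
BMR = 88.362 + 917.6945 + 907.011 - 261.142
= 1651.93 kcal/day

1651.93 kcal/day


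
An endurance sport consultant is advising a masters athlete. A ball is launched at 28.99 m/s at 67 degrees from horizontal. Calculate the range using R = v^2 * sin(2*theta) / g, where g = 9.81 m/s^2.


sin(2 * 67) = sin(134) = 0.71934
v^2 = 28.99^2 = 840.4201
R = 840.4201 * 0.71934 / 9.81
= 61.626 m

61.626 m


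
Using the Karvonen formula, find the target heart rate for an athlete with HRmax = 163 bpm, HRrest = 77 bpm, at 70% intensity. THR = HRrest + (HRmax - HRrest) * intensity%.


HRR = 163 - 77 = 86
THR = 77 + 86 * 0.7
= 77 + 60.2
= 137.2 bpm

137.2 bpm


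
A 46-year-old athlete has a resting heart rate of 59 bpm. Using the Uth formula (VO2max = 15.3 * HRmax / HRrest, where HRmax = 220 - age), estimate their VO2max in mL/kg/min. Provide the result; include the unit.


HRmax = 220 - 46 = 174 bpm
Ratio = HRmax / HRrest = 174 / 59 = 2.9492
VO2max = 15.3 * 2.9492 = 45.12 mL/kg/min

45.12 mL/kg/min


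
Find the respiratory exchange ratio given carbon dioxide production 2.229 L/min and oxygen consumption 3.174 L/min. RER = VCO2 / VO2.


VCO2 = 2.229 L/min
VO2 = 3.174 L/min
RER = 2.229 / 3.174 = 0.7023

0.7023


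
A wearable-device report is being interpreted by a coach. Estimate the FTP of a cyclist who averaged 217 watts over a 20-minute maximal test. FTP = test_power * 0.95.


FTP = 217 * 0.95 = 206.15 W

206.15 W


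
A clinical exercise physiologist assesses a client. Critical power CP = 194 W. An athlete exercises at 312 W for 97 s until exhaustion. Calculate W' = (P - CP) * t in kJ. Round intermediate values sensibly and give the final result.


P - CP = 312 - 194 = 118 W
W' = 118 * 97 = 11446 J
= 11446 / 1000 = 11.446 kJ

11.446 kJ


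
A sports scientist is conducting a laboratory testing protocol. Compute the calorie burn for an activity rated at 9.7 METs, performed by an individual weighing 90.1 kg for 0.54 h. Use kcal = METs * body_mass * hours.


Product of METs and mass = 9.7 * 90.1 = 873.97
Total kcal = 873.97 * 0.54 = 471.94 kcal

471.94 kcal


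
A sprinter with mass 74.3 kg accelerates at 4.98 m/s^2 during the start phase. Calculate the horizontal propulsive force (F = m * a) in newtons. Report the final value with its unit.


F = m * a
= 74.3 * 4.98
= 370.01 N

370.01 N


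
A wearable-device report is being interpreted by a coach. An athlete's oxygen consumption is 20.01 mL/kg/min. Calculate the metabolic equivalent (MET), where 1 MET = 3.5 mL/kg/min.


MET = VO2 / 3.5
= 20.01 / 3.5
= 5.72 METs

5.72 METs


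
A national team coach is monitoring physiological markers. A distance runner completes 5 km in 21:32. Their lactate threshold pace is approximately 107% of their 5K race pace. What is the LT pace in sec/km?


Convert to seconds: 21 min 32 s = 1292 s
Pace per km = 1292 / 5 = 258.4 s/km
LT pace = 258.4 * 1.07 = 276.49 s/km

276.49 s/km


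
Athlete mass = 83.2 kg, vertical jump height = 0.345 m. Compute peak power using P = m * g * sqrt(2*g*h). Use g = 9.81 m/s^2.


sqrt(2 * 9.81 * 0.345) = sqrt(6.7689) = 2.601711 m/s
P = 83.2 * 9.81 * 2.601711
= 2123.5 W

2123.5 W


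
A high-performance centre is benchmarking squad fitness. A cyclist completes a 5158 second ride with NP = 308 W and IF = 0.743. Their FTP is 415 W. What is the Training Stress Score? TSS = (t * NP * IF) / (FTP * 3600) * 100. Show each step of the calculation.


t * NP * IF = 5158 * 308 * 0.743 = 1180377.352
FTP * 3600 = 1494000
TSS = (1180377.352 / 1494000) * 100 = 79.01

79.01 TSS


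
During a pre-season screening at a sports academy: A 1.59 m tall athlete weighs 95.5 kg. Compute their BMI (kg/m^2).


height^2 = 2.5281 m^2
BMI = 95.5 / 2.5281 = 37.78 kg/m^2

37.78 kg/m^2


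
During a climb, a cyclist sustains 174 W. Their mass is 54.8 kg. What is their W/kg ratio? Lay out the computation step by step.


Power-to-weight = 174 W / 54.8 kg
= 3.175 W/kg

3.175 W/kg


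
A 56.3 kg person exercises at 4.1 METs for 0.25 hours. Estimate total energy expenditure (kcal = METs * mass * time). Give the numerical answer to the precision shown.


Energy = METs * mass(kg) * time(h)
= 4.1 * 56.3 * 0.25
= 57.71 kcal

57.71 kcal


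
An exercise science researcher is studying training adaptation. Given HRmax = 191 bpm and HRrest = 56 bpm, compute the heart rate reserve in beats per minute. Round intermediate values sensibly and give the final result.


Heart rate reserve = maximum HR minus resting HR
HRR = 191 - 56 = 135 bpm

135 bpm


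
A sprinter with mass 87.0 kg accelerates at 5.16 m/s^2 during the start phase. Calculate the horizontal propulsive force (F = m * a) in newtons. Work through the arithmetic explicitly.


F = m * a
= 87.0 * 5.16
= 448.92 N

448.92 N


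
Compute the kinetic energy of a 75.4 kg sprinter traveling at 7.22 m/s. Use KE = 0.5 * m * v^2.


Velocity squared = 52.1284
KE = 0.5 * 75.4 * 52.1284 = 1965.24 J

1965.24 J


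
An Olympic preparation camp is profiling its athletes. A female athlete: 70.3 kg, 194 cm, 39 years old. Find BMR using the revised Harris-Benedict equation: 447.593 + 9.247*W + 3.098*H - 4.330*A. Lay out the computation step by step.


Intercept = 447.593
Weight contribution = 9.247 * 70.3 = 650.0641
Height contribution = 3.098 * 194 = 601.012
Age contribution = 4.33 * 39 = 168.87
BMR = 447.593 + 650.0641 + 601.012 - 168.87
= 1529.8 kcal/day

1529.8 kcal/day


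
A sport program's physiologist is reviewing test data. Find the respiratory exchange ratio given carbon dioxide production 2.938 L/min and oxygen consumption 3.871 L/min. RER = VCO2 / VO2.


VCO2 = 2.938 L/min
VO2 = 3.871 L/min
RER = 2.938 / 3.871 = 0.759

0.759


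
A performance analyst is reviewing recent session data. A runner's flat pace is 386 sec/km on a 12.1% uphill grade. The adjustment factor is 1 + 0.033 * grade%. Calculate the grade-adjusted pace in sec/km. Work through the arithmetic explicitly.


Factor = 1 + 0.033 * 12.1 = 1.3993
Adjusted pace = 386 * 1.3993
= 540.13 sec/km

540.13 s/km


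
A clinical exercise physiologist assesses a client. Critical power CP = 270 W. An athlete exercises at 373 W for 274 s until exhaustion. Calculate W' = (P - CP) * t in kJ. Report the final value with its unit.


P - CP = 373 - 270 = 103 W
W' = 103 * 274 = 28222 J
= 28222 / 1000 = 28.222 kJ

28.222 kJ


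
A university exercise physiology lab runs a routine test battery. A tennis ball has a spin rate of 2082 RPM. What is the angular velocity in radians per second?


Convert RPM to rad/s: multiply by 2*pi and divide by 60
omega = 2082 * 2 * pi / 60
= 218.027 rad/s

218.027 rad/s


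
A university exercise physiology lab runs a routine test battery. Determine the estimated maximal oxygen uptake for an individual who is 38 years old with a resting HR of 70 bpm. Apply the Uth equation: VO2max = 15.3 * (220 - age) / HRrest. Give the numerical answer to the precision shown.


HRmax = 220 - 38 = 182
VO2max = 15.3 * (182 / 70)
= 15.3 * 2.6
= 39.78 mL/kg/min

39.78 mL/kg/min


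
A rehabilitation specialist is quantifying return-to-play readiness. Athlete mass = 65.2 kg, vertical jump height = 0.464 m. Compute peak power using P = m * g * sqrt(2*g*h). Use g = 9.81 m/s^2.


sqrt(2 * 9.81 * 0.464) = sqrt(9.10368) = 3.017231 m/s
P = 65.2 * 9.81 * 3.017231
= 1929.86 W

1929.86 W


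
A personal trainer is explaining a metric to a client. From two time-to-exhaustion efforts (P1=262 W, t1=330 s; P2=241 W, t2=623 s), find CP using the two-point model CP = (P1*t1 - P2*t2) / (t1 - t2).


Work in trial 1 = 86460 J
Work in trial 2 = 150143 J
Delta work = -63683 J
Delta time = -293 s
CP = -63683 / -293 = 217.35 W

217.35 W


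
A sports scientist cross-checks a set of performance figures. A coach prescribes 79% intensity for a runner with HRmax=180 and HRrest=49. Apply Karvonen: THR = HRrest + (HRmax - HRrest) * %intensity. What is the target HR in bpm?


Heart rate reserve = 180 - 49 = 131
Intensity fraction = 79 / 100 = 0.79
THR = 49 + 131 * 0.79 = 152.49 bpm

152.49 bpm


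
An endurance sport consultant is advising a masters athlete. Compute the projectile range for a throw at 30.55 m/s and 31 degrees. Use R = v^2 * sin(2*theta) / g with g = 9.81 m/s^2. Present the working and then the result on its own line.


Two times the angle = 62 degrees
sin(62) = 0.882948
R = 933.3025 * 0.882948 / 9.81 = 84.002 m

84.002 m


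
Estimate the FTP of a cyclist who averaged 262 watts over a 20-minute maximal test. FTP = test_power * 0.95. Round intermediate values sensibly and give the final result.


FTP = 262 * 0.95 = 248.9 W

248.9 W


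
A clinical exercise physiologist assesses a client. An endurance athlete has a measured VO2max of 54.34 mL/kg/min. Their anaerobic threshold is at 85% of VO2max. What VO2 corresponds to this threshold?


Anaerobic threshold VO2 = VO2max * 85%
= 54.34 * 0.85
= 46.19 mL/kg/min

46.19 mL/kg/min


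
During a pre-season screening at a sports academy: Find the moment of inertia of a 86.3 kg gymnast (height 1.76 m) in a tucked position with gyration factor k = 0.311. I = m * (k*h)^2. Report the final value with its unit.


Radius of gyration = 0.311 * 1.76 = 0.54736 m
I = 86.3 * 0.54736^2
= 86.3 * 0.299603
= 25.856 kg*m^2

25.856 kg*m^2


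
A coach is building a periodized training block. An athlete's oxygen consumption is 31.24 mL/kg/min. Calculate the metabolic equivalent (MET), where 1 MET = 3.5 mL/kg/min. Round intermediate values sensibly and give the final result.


MET = VO2 / 3.5
= 31.24 / 3.5
= 8.93 METs

8.93 METs


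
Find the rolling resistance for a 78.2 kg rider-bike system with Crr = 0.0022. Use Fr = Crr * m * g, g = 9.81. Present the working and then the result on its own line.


m * g = 78.2 * 9.81 = 767.142 N
Fr = 0.0022 * 767.142 = 1.688 N

1.688 N


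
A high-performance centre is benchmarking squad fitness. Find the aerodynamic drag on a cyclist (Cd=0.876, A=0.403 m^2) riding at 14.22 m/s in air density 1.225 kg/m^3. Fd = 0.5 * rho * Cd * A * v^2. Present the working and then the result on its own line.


Fd = 0.5 * 1.225 * 0.876 * 0.403 * 14.22^2
= 0.5 * 1.225 * 0.876 * 0.403 * 202.2084
= 43.723 N

43.723 N


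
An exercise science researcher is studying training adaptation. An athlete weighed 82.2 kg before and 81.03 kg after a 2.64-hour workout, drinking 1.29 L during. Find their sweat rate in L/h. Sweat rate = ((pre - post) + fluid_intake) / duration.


Body mass change = 1.17 kg
Total sweat loss = 1.17 + 1.29 = 2.46 L
Rate = 2.46 / 2.64 = 0.932 L/h

0.932 L/h


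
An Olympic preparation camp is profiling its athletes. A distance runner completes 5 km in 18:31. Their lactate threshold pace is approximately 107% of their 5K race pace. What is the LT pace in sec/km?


Convert to seconds: 18 min 31 s = 1111 s
Pace per km = 1111 / 5 = 222.2 s/km
LT pace = 222.2 * 1.07 = 237.75 s/km

237.75 s/km


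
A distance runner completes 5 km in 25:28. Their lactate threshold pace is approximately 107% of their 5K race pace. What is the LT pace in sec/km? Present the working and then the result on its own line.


Convert to seconds: 25 min 28 s = 1528 s
Pace per km = 1528 / 5 = 305.6 s/km
LT pace = 305.6 * 1.07 = 326.99 s/km

326.99 s/km


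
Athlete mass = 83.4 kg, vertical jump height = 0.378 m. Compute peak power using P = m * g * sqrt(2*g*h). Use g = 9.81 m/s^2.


sqrt(2 * 9.81 * 0.378) = sqrt(7.41636) = 2.723299 m/s
P = 83.4 * 9.81 * 2.723299
= 2228.08 W

2228.08 W


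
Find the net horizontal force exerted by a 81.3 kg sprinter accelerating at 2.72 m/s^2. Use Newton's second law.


Newton's second law: F = m * a
F = 81.3 * 2.72 = 221.14 N

221.14 N


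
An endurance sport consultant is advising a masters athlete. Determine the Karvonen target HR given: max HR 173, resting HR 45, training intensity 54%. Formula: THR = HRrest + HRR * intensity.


HRR = HRmax - HRrest = 173 - 45 = 128
THR = 45 + 128 * 0.54
= 114.12 bpm

114.12 bpm


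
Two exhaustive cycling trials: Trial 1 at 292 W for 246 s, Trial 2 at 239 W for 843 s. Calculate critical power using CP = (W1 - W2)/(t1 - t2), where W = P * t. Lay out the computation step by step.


W1 = 292 * 246 = 71832 J
W2 = 239 * 843 = 201477 J
CP = (71832 - 201477) / (246 - 843)
= -129645 / -597
= 217.16 W

217.16 W


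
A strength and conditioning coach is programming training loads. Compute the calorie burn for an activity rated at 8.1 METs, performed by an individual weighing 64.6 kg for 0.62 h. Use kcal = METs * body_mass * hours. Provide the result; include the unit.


Product of METs and mass = 8.1 * 64.6 = 523.26
Total kcal = 523.26 * 0.62 = 324.42 kcal

324.42 kcal


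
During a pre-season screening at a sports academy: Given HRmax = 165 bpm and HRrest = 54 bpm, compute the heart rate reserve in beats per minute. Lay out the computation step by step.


Heart rate reserve = maximum HR minus resting HR
HRR = 165 - 54 = 111 bpm

111 bpm


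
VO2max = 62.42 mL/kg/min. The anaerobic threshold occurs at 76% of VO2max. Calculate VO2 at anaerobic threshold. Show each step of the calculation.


AT fraction = 76 / 100 = 0.76
AT VO2 = 62.42 * 0.76
= 47.44 mL/kg/min

47.44 mL/kg/min


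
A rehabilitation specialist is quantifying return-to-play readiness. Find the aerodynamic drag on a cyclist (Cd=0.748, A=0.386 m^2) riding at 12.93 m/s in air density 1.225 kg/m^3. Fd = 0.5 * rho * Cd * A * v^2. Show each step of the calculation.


Fd = 0.5 * 1.225 * 0.748 * 0.386 * 12.93^2
= 0.5 * 1.225 * 0.748 * 0.386 * 167.1849
= 29.566 N

29.566 N


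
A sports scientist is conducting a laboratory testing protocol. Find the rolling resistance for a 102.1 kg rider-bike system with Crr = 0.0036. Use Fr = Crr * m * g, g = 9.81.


m * g = 102.1 * 9.81 = 1001.601 N
Fr = 0.0036 * 1001.601 = 3.606 N

3.606 N


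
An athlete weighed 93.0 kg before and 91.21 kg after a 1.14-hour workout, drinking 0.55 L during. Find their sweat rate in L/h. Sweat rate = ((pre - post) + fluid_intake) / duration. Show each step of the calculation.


Body mass change = 1.79 kg
Total sweat loss = 1.79 + 0.55 = 2.34 L
Rate = 2.34 / 1.14 = 2.053 L/h

2.053 L/h


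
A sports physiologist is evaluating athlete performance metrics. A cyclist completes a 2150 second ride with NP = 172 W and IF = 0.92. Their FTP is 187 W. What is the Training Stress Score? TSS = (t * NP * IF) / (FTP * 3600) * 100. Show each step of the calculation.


t * NP * IF = 2150 * 172 * 0.92 = 340216.0
FTP * 3600 = 673200
TSS = (340216.0 / 673200) * 100 = 50.54

50.54 TSS


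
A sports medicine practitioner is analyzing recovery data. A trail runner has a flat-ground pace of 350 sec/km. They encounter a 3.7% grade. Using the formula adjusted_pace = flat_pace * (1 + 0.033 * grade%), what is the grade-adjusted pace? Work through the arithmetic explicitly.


Grade factor = 1 + 0.033 * 3.7 = 1.1221
Adjusted = 350 * 1.1221 = 392.74 sec/km

392.74 s/km


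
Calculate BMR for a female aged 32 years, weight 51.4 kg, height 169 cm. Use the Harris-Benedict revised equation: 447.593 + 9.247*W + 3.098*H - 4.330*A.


Substituting values:
W term = 9.247 * 51.4 = 475.2958
H term = 3.098 * 169 = 523.562
A term = 4.330 * 32 = 138.56
BMR = 1307.89 kcal/day

1307.89 kcal/day


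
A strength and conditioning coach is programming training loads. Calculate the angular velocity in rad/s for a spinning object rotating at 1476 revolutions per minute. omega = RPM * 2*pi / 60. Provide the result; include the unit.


omega = RPM * 2*pi / 60
= 1476 * 6.28318531 / 60
= 154.566 rad/s

154.566 rad/s


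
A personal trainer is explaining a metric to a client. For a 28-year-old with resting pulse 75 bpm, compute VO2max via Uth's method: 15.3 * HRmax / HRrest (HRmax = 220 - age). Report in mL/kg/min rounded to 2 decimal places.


Step 1: HRmax = 220 - 28 = 192 bpm
Step 2: Ratio = 192 / 75 = 2.56
Step 3: VO2max = 15.3 * 2.56 = 39.17 mL/kg/min

39.17 mL/kg/min


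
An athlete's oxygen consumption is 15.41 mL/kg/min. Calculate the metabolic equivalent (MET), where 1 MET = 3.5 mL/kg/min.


MET = VO2 / 3.5
= 15.41 / 3.5
= 4.4 METs

4.4 METs


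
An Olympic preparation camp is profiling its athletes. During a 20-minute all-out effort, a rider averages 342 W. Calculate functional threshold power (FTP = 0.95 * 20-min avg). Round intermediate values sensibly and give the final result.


FTP = 0.95 * 342
= 324.9 W

324.9 W


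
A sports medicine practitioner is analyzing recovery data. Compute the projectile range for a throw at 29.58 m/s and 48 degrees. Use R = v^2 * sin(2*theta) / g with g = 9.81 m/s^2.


Two times the angle = 96 degrees
sin(96) = 0.994522
R = 874.9764 * 0.994522 / 9.81 = 88.704 m

88.704 m


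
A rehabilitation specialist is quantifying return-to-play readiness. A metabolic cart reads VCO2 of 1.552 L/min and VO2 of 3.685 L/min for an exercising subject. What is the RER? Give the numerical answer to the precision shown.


RER = VCO2 / VO2 = 1.552 / 3.685 = 0.4212

0.4212


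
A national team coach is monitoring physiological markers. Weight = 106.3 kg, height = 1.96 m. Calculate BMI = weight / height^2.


height^2 = 1.96^2 = 3.8416
BMI = 106.3 / 3.8416 = 27.67 kg/m^2

27.67 kg/m^2


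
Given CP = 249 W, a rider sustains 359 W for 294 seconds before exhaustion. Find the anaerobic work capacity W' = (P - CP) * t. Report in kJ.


Excess power = 359 - 249 = 110 W
Work above CP = 110 * 294 = 32340 J
W' = 32.34 kJ

32.34 kJ


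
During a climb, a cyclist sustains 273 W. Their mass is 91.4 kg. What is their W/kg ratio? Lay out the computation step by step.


Power-to-weight = 273 W / 91.4 kg
= 2.987 W/kg

2.987 W/kg


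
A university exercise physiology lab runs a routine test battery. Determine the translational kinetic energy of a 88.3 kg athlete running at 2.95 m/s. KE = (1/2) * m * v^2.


KE = 0.5 * m * v^2
= 0.5 * 88.3 * 2.95^2
= 0.5 * 88.3 * 8.7025
= 384.22 J

384.22 J


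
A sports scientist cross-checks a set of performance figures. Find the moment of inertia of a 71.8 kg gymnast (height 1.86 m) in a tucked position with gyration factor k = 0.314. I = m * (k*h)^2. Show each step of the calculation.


Radius of gyration = 0.314 * 1.86 = 0.58404 m
I = 71.8 * 0.58404^2
= 71.8 * 0.341103
= 24.491 kg*m^2

24.491 kg*m^2


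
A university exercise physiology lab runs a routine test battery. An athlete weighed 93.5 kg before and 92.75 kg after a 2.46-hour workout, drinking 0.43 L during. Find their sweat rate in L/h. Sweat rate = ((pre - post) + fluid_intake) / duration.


Body mass change = 0.75 kg
Total sweat loss = 0.75 + 0.43 = 1.18 L
Rate = 1.18 / 2.46 = 0.48 L/h

0.48 L/h


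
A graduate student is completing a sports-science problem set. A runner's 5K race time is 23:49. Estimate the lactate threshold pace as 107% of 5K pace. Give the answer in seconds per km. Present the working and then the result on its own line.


Total race time = 23*60 + 49 = 1429 seconds
5K pace = 1429 / 5 = 285.8 sec/km
LT pace = 285.8 * 1.07 = 305.81 sec/km

305.81 s/km


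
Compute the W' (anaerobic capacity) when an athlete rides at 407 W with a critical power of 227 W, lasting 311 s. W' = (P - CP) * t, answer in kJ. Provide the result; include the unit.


Above-CP power = 180 W
Duration = 311 s
W' = 180 * 311 = 55980 J
Convert: 55980 / 1000 = 55.98 kJ

55.98 kJ
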